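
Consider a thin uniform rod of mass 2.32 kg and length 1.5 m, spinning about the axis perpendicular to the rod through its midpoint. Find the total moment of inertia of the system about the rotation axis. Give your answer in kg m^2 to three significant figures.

0.435

I_cm = (1/12)ML² = (1/12)(2.32)(1.5)² = 0.435 kg m^2; axis through the centre, so I = 0.435 kg m^2.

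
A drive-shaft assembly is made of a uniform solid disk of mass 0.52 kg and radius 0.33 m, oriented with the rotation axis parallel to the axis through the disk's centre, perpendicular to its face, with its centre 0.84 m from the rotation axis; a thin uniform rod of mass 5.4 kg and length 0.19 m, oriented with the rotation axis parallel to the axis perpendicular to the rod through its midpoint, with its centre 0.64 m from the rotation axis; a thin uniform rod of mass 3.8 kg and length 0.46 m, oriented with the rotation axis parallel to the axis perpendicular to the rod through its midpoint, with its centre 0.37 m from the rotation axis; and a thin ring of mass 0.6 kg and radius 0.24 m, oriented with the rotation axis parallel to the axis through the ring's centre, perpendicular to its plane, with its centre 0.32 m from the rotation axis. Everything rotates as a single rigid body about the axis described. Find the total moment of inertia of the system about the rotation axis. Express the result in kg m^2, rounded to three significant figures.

Solid disk: I_cm = (1/2)MR² = (1/2)(0.52)(0.33)² = 0.028314 kg m^2; centre at d = 0.84 m, so the parallel axis theorem gives I = 0.028314 + (0.52)(0.84)² = 0.39523 kg m^2.
Thin rod: I_cm = (1/12)ML² = (1/12)(5.4)(0.19)² = 0.016245 kg m^2; centre at d = 0.64 m, so the parallel axis theorem gives I = 0.016245 + (5.4)(0.64)² = 2.2281 kg m^2.
Thin rod: I_cm = (1/12)ML² = (1/12)(3.8)(0.46)² = 0.067007 kg m^2; centre at d = 0.37 m, so the parallel axis theorem gives I = 0.067007 + (3.8)(0.37)² = 0.58723 kg m^2.
Thin ring: I_cm = MR² = (0.6)(0.24)² = 0.03456 kg m^2; centre at d = 0.32 m, so the parallel axis theorem gives I = 0.03456 + (0.6)(0.32)² = 0.096 kg m^2.
Total I = 0.39523 + 2.2281 + 0.58723 + 0.096 = 3.3065 kg m^2.

3.31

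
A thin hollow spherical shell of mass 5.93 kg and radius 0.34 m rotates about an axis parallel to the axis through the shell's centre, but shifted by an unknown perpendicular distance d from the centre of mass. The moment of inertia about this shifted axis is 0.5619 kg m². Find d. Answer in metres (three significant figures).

About the centre-of-mass axis, I_cm = (2/3)MR² = (2/3)(5.93)(0.34)² = 0.45701 kg m².
Parallel axis theorem: I = I_cm + Md², so Md² = 0.5619 − 0.45701 = 0.10489 kg m².
d = √(0.10489 / 5.93) = 0.133 m.

0.133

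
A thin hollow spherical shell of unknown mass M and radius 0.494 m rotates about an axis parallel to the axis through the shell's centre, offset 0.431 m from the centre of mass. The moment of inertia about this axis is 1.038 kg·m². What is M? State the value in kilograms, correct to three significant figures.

I = I_cm + Md² = (2/3)MR² + Md² = M·[0.666667·(0.494)² + (0.431)²] = M·0.34845.
So M = 1.038 / 0.34845 = 2.9789 kg.

2.98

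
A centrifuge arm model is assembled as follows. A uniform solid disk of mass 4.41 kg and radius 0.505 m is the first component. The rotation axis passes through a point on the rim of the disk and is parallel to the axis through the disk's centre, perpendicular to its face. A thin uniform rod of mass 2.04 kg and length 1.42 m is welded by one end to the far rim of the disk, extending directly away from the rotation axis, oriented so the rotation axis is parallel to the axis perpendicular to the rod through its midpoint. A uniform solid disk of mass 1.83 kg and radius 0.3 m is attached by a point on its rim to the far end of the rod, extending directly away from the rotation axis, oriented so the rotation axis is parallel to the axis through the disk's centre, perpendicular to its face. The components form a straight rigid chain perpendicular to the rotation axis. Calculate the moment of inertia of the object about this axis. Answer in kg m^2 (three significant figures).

21.8

Solid disk: I_cm = (1/2)MR² = (1/2)(4.41)(0.505)² = 0.56233 kg m^2; centre at d = 0.505 m, so the parallel axis theorem gives I = 0.56233 + (4.41)(0.505)² = 1.687 kg m^2.
Thin rod: I_cm = (1/12)ML² = (1/12)(2.04)(1.42)² = 0.34279 kg m^2; centre at d = 0.505 + 0.505 + 0.71 = 1.72 m, so the parallel axis theorem gives I = 0.34279 + (2.04)(1.72)² = 6.3779 kg m^2.
Solid disk: I_cm = (1/2)MR² = (1/2)(1.83)(0.3)² = 0.08235 kg m^2; centre at d = 0.505 + 0.505 + 0.71 + 0.71 + 0.3 = 2.73 m, so the parallel axis theorem gives I = 0.08235 + (1.83)(2.73)² = 13.721 kg m^2.
Total I = 1.687 + 6.3779 + 13.721 = 21.786 kg m^2.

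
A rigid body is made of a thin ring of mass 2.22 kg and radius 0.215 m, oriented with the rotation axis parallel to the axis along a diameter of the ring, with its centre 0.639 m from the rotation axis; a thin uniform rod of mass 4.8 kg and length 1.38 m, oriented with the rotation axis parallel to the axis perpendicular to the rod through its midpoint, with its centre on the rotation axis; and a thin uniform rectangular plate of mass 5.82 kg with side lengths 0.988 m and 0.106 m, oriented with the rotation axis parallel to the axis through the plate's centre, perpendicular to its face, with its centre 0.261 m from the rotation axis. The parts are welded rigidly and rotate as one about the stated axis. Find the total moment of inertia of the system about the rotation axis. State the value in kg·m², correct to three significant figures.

2.59

Thin ring: I_cm = (1/2)MR² = (1/2)(2.22)(0.215)² = 0.05131 kg·m²; centre at d = 0.639 m, so the parallel axis theorem gives I = 0.05131 + (2.22)(0.639)² = 0.95778 kg·m².
Thin rod: I_cm = (1/12)ML² = (1/12)(4.8)(1.38)² = 0.76176 kg·m²; axis through the centre, so I = 0.76176 kg·m².
Rectangular plate: I_cm = (1/12)M(a²+b²) = (1/12)(5.82)[(0.988)² + (0.106)²] = 0.47888 kg·m²; centre at d = 0.261 m, so the parallel axis theorem gives I = 0.47888 + (5.82)(0.261)² = 0.87534 kg·m².
Total I = 0.95778 + 0.76176 + 0.87534 = 2.5949 kg·m².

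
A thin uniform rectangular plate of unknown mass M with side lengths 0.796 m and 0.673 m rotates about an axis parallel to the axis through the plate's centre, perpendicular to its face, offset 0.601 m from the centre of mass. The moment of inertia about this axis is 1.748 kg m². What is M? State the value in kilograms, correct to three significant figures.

3.87

I = I_cm + Md² = (1/12)M(a²+b²) + Md² = M·[0.0833333·[(0.796)² + (0.673)²] + (0.601)²] = M·0.45175.
So M = 1.748 / 0.45175 = 3.8694 kg.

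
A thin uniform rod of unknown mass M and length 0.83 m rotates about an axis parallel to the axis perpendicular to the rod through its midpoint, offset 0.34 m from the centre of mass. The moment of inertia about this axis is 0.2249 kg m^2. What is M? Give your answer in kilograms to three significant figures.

1.30

I = I_cm + Md² = (1/12)ML² + Md² = M·[0.0833333·(0.83)² + (0.34)²] = M·0.17301.
So M = 0.2249 / 0.17301 = 1.2999 kg.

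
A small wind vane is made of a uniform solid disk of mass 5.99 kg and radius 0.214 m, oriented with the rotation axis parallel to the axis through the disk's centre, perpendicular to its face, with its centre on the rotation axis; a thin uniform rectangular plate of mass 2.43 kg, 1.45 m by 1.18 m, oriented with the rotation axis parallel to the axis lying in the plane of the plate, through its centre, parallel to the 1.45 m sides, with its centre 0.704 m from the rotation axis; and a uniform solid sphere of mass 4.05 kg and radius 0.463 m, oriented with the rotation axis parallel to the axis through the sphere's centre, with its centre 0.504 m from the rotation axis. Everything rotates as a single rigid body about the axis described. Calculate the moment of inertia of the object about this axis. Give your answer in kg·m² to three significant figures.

Solid disk: I_cm = (1/2)MR² = (1/2)(5.99)(0.214)² = 0.13716 kg·m²; axis through the centre, so I = 0.13716 kg·m².
Rectangular plate: I_cm = (1/12)Mb² = (1/12)(2.43)(1.18)² = 0.28196 kg·m²; centre at d = 0.704 m, so I = I_cm + Md² gives I = 0.28196 + (2.43)(0.704)² = 1.4863 kg·m².
Solid sphere: I_cm = (2/5)MR² = (2/5)(4.05)(0.463)² = 0.34728 kg·m²; centre at d = 0.504 m, so I = I_cm + Md² gives I = 0.34728 + (4.05)(0.504)² = 1.376 kg·m².
Total I = 0.13716 + 1.4863 + 1.376 = 2.9995 kg·m².

3.00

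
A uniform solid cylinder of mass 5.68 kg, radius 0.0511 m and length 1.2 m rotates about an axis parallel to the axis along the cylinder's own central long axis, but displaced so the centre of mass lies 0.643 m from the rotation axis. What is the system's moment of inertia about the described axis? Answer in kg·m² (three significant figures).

2.36

I_cm = (1/2)MR² = (1/2)(5.68)(0.0511)² = 0.0074158 kg·m²; centre at d = 0.643 m, so I = I_cm + Md² gives I = 0.0074158 + (5.68)(0.643)² = 2.3558 kg·m².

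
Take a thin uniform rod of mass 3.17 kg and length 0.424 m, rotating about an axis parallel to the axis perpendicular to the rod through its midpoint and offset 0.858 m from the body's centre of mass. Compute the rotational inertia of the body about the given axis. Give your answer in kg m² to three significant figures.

2.38

I_cm = (1/12)ML² = (1/12)(3.17)(0.424)² = 0.047491 kg m²; centre at d = 0.858 m, so I = I_cm + Md² gives I = 0.047491 + (3.17)(0.858)² = 2.3811 kg m².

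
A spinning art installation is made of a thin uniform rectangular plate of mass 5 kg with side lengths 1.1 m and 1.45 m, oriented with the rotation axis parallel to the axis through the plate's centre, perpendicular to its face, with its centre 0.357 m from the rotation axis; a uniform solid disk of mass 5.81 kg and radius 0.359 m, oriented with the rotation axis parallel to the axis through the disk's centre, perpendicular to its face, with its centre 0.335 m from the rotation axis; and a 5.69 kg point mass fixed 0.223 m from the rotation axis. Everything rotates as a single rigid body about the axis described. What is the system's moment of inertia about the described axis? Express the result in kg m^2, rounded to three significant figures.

3.33

Rectangular plate: I_cm = (1/12)M(a²+b²) = (1/12)(5)[(1.1)² + (1.45)²] = 1.3802 kg m^2; centre at d = 0.357 m, so the parallel axis theorem gives I = 1.3802 + (5)(0.357)² = 2.0175 kg m^2.
Solid disk: I_cm = (1/2)MR² = (1/2)(5.81)(0.359)² = 0.3744 kg m^2; centre at d = 0.335 m, so the parallel axis theorem gives I = 0.3744 + (5.81)(0.335)² = 1.0264 kg m^2.
Point mass: I_cm = 0; centre at d = 0.223 m, so the parallel axis theorem gives I = 0 + (5.69)(0.223)² = 0.28296 kg m^2.
Total I = 2.0175 + 1.0264 + 0.28296 = 3.3268 kg m^2.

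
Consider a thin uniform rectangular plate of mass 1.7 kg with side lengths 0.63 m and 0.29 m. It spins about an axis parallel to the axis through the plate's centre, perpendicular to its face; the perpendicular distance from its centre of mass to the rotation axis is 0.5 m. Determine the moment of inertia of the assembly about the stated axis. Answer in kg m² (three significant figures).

I_cm = (1/12)M(a²+b²) = (1/12)(1.7)[(0.63)² + (0.29)²] = 0.068142 kg m²; centre at d = 0.5 m, so the parallel axis theorem gives I = 0.068142 + (1.7)(0.5)² = 0.49314 kg m².

0.493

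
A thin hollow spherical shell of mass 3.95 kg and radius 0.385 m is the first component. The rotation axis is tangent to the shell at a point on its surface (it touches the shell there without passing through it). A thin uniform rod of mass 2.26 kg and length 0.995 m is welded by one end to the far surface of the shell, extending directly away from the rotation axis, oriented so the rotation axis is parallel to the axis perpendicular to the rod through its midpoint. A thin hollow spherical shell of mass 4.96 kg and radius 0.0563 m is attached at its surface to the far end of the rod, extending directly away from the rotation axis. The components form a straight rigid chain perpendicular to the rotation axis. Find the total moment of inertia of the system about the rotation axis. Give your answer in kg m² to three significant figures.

Spherical shell: I_cm = (2/3)MR² = (2/3)(3.95)(0.385)² = 0.39033 kg m²; centre at d = 0.385 m, so I = I_cm + Md² gives I = 0.39033 + (3.95)(0.385)² = 0.97581 kg m².
Thin rod: I_cm = (1/12)ML² = (1/12)(2.26)(0.995)² = 0.18645 kg m²; centre at d = 0.385 + 0.385 + 0.4975 = 1.2675 m, so I = I_cm + Md² gives I = 0.18645 + (2.26)(1.2675)² = 3.8173 kg m².
Spherical shell: I_cm = (2/3)MR² = (2/3)(4.96)(0.0563)² = 0.010481 kg m²; centre at d = 0.385 + 0.385 + 0.4975 + 0.4975 + 0.0563 = 1.8213 m, so I = I_cm + Md² gives I = 0.010481 + (4.96)(1.8213)² = 16.463 kg m².
Total I = 0.97581 + 3.8173 + 16.463 = 21.257 kg m².

21.3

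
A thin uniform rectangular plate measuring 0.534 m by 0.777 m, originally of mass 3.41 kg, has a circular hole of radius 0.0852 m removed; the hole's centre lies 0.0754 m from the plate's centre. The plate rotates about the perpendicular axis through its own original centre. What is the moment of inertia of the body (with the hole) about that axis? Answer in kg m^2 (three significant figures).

Unpierced body about its centre: I₀ = (1/12)M(a²+b²) = (1/12)(3.41)[(0.534)² + (0.777)²] = 0.25259 kg m^2.
The removed disk has mass m = M·πr²/(ab) = (3.41)·π(0.0852)²/(0.534·0.777) = 0.18742 kg (same uniform areal density).
Its moment of inertia about the rotation axis (parallel-axis theorem): I_hole = (1/2)mr² + md² = (1/2)(0.18742)(0.0852)² + (0.18742)(0.0754)² = 0.0017458 kg m^2.
Treating the hole as negative mass, I = I₀ − I_hole = 0.25259 − 0.0017458 = 0.25085 kg m^2.

0.251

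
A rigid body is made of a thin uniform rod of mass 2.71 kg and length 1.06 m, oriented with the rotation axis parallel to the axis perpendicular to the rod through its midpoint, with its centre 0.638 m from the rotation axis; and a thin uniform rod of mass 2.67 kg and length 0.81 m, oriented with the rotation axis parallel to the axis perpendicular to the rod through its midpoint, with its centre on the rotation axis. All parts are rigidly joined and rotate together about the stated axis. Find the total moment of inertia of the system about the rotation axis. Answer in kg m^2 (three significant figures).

1.50

Thin rod: I_cm = (1/12)ML² = (1/12)(2.71)(1.06)² = 0.25375 kg m^2; centre at d = 0.638 m, so I = I_cm + Md² gives I = 0.25375 + (2.71)(0.638)² = 1.3568 kg m^2.
Thin rod: I_cm = (1/12)ML² = (1/12)(2.67)(0.81)² = 0.14598 kg m^2; axis through the centre, so I = 0.14598 kg m^2.
Total I = 1.3568 + 0.14598 = 1.5028 kg m^2.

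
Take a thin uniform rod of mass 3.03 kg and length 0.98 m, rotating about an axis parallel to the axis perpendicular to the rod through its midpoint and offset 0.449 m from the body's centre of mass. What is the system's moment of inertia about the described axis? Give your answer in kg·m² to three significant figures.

0.853

I_cm = (1/12)ML² = (1/12)(3.03)(0.98)² = 0.2425 kg·m²; centre at d = 0.449 m, so the parallel axis theorem gives I = 0.2425 + (3.03)(0.449)² = 0.85335 kg·m².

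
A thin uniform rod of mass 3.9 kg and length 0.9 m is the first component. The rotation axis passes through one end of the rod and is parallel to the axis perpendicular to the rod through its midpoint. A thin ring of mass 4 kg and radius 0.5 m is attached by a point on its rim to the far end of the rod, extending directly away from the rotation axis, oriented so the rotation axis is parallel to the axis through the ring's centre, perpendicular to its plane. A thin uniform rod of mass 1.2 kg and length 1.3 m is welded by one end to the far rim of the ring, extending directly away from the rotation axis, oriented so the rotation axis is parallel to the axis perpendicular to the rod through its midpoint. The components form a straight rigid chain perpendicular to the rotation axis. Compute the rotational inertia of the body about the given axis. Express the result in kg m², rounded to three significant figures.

Thin rod: I_cm = (1/12)ML² = (1/12)(3.9)(0.9)² = 0.26325 kg m²; centre at d = 0.45 m, so the parallel axis theorem gives I = 0.26325 + (3.9)(0.45)² = 1.053 kg m².
Thin ring: I_cm = MR² = (4)(0.5)² = 1 kg m²; centre at d = 0.45 + 0.45 + 0.5 = 1.4 m, so the parallel axis theorem gives I = 1 + (4)(1.4)² = 8.84 kg m².
Thin rod: I_cm = (1/12)ML² = (1/12)(1.2)(1.3)² = 0.169 kg m²; centre at d = 0.45 + 0.45 + 0.5 + 0.5 + 0.65 = 2.55 m, so the parallel axis theorem gives I = 0.169 + (1.2)(2.55)² = 7.972 kg m².
Total I = 1.053 + 8.84 + 7.972 = 17.865 kg m².

17.9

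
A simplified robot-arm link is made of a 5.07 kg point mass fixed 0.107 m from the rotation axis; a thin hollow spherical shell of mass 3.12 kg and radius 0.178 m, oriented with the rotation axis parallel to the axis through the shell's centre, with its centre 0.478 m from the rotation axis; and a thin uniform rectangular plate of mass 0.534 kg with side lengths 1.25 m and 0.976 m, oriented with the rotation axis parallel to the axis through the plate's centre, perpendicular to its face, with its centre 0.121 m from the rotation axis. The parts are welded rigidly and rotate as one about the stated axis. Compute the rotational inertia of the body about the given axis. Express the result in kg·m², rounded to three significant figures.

Point mass: I_cm = 0; centre at d = 0.107 m, so the parallel axis theorem gives I = 0 + (5.07)(0.107)² = 0.058046 kg·m².
Spherical shell: I_cm = (2/3)MR² = (2/3)(3.12)(0.178)² = 0.065903 kg·m²; centre at d = 0.478 m, so the parallel axis theorem gives I = 0.065903 + (3.12)(0.478)² = 0.77877 kg·m².
Rectangular plate: I_cm = (1/12)M(a²+b²) = (1/12)(0.534)[(1.25)² + (0.976)²] = 0.11192 kg·m²; centre at d = 0.121 m, so the parallel axis theorem gives I = 0.11192 + (0.534)(0.121)² = 0.11974 kg·m².
Total I = 0.058046 + 0.77877 + 0.11974 = 0.95656 kg·m².

0.957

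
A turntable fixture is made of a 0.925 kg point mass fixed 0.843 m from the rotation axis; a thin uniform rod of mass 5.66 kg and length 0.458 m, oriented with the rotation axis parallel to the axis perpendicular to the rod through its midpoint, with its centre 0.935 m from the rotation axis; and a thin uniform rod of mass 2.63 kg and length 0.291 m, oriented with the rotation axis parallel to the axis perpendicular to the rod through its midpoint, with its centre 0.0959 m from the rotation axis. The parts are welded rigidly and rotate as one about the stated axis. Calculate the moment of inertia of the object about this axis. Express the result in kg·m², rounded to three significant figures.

5.75

Point mass: I_cm = 0; centre at d = 0.843 m, so the parallel axis theorem gives I = 0 + (0.925)(0.843)² = 0.65735 kg·m².
Thin rod: I_cm = (1/12)ML² = (1/12)(5.66)(0.458)² = 0.098939 kg·m²; centre at d = 0.935 m, so the parallel axis theorem gives I = 0.098939 + (5.66)(0.935)² = 5.0471 kg·m².
Thin rod: I_cm = (1/12)ML² = (1/12)(2.63)(0.291)² = 0.018559 kg·m²; centre at d = 0.0959 m, so the parallel axis theorem gives I = 0.018559 + (2.63)(0.0959)² = 0.042747 kg·m².
Total I = 0.65735 + 5.0471 + 0.042747 = 5.7471 kg·m².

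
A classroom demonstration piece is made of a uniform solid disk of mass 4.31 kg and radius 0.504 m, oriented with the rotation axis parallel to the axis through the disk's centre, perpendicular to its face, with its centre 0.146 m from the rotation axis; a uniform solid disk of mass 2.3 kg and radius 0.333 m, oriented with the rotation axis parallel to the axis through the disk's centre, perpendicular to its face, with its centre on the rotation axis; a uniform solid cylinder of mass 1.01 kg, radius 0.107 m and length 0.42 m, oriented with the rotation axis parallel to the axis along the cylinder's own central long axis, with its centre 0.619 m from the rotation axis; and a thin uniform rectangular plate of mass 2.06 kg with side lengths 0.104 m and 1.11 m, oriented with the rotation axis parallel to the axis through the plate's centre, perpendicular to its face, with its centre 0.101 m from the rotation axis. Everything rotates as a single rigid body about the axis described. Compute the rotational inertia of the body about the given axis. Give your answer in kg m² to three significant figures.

1.39

Solid disk: I_cm = (1/2)MR² = (1/2)(4.31)(0.504)² = 0.5474 kg m²; centre at d = 0.146 m, so I = I_cm + Md² gives I = 0.5474 + (4.31)(0.146)² = 0.63928 kg m².
Solid disk: I_cm = (1/2)MR² = (1/2)(2.3)(0.333)² = 0.12752 kg m²; axis through the centre, so I = 0.12752 kg m².
Solid cylinder: I_cm = (1/2)MR² = (1/2)(1.01)(0.107)² = 0.0057817 kg m²; centre at d = 0.619 m, so I = I_cm + Md² gives I = 0.0057817 + (1.01)(0.619)² = 0.39277 kg m².
Rectangular plate: I_cm = (1/12)M(a²+b²) = (1/12)(2.06)[(0.104)² + (1.11)²] = 0.21337 kg m²; centre at d = 0.101 m, so I = I_cm + Md² gives I = 0.21337 + (2.06)(0.101)² = 0.23438 kg m².
Total I = 0.63928 + 0.12752 + 0.39277 + 0.23438 = 1.394 kg m².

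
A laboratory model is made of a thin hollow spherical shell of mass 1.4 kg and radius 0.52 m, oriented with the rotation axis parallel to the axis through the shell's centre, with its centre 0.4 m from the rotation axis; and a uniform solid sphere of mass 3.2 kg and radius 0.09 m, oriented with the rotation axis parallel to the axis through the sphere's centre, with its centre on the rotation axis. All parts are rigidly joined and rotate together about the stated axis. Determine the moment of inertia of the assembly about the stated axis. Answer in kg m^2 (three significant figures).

Spherical shell: I_cm = (2/3)MR² = (2/3)(1.4)(0.52)² = 0.25237 kg m^2; centre at d = 0.4 m, so the parallel axis theorem gives I = 0.25237 + (1.4)(0.4)² = 0.47637 kg m^2.
Solid sphere: I_cm = (2/5)MR² = (2/5)(3.2)(0.09)² = 0.010368 kg m^2; axis through the centre, so I = 0.010368 kg m^2.
Total I = 0.47637 + 0.010368 = 0.48674 kg m^2.

0.487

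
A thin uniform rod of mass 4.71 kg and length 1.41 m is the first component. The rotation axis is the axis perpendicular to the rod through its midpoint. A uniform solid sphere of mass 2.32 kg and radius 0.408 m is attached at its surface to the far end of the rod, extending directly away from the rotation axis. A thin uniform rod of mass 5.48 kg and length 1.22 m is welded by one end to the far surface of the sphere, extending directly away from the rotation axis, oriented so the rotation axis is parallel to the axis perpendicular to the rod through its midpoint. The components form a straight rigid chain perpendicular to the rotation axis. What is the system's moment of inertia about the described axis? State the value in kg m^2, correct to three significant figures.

29.4

Thin rod: I_cm = (1/12)ML² = (1/12)(4.71)(1.41)² = 0.78033 kg m^2; axis through the centre, so I = 0.78033 kg m^2.
Solid sphere: I_cm = (2/5)MR² = (2/5)(2.32)(0.408)² = 0.15448 kg m^2; centre at d = 0.705 + 0.408 = 1.113 m, so the parallel axis theorem gives I = 0.15448 + (2.32)(1.113)² = 3.0284 kg m^2.
Thin rod: I_cm = (1/12)ML² = (1/12)(5.48)(1.22)² = 0.6797 kg m^2; centre at d = 0.705 + 0.408 + 0.408 + 0.61 = 2.131 m, so the parallel axis theorem gives I = 0.6797 + (5.48)(2.131)² = 25.565 kg m^2.
Total I = 0.78033 + 3.0284 + 25.565 = 29.374 kg m^2.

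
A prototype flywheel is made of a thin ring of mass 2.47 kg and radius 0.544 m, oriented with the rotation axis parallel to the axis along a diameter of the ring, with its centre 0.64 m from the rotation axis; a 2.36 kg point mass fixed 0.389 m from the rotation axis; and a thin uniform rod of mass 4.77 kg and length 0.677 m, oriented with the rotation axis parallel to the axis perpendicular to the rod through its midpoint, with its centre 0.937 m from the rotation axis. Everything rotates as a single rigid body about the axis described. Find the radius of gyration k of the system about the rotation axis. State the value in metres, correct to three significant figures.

Thin ring: I_cm = (1/2)MR² = (1/2)(2.47)(0.544)² = 0.36548 kg m²; centre at d = 0.64 m, so the parallel axis theorem gives I = 0.36548 + (2.47)(0.64)² = 1.3772 kg m².
Point mass: I_cm = 0; centre at d = 0.389 m, so the parallel axis theorem gives I = 0 + (2.36)(0.389)² = 0.35712 kg m².
Thin rod: I_cm = (1/12)ML² = (1/12)(4.77)(0.677)² = 0.18219 kg m²; centre at d = 0.937 m, so the parallel axis theorem gives I = 0.18219 + (4.77)(0.937)² = 4.3701 kg m².
Total I = 6.1044 kg m²; total mass M = 9.6 kg.
k = √(I/M) = √(6.1044/9.6) = 0.79742 m.

0.797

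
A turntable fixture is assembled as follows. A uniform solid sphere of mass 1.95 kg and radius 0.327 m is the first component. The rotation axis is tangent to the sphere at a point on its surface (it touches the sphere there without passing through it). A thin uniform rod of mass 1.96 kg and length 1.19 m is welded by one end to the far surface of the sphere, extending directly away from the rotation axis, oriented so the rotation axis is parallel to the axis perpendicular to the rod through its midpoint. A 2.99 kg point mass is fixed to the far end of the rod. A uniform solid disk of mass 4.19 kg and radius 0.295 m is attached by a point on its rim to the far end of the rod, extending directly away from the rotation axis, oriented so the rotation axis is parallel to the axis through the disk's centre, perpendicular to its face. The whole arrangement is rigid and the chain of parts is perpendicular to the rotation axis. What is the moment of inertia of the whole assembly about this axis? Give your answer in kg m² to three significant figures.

33.1

Solid sphere: I_cm = (2/5)MR² = (2/5)(1.95)(0.327)² = 0.083405 kg m²; centre at d = 0.327 m, so I = I_cm + Md² gives I = 0.083405 + (1.95)(0.327)² = 0.29192 kg m².
Thin rod: I_cm = (1/12)ML² = (1/12)(1.96)(1.19)² = 0.2313 kg m²; centre at d = 0.327 + 0.327 + 0.595 = 1.249 m, so I = I_cm + Md² gives I = 0.2313 + (1.96)(1.249)² = 3.2889 kg m².
Point mass: I_cm = 0; centre at d = 0.327 + 0.327 + 0.595 + 0.595 = 1.844 m, so I = I_cm + Md² gives I = 0 + (2.99)(1.844)² = 10.167 kg m².
Solid disk: I_cm = (1/2)MR² = (1/2)(4.19)(0.295)² = 0.18232 kg m²; centre at d = 0.327 + 0.327 + 0.595 + 0.595 + 0.295 = 2.139 m, so I = I_cm + Md² gives I = 0.18232 + (4.19)(2.139)² = 19.353 kg m².
Total I = 0.29192 + 3.2889 + 10.167 + 19.353 = 33.101 kg m².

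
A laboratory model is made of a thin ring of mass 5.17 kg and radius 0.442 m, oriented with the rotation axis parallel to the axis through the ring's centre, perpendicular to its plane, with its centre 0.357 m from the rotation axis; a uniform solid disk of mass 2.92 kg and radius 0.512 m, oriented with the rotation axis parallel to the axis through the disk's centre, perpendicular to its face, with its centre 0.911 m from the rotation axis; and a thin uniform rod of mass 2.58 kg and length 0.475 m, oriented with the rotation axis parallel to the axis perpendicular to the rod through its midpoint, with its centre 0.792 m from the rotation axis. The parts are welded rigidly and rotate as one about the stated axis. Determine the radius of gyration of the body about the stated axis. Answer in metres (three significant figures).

Thin ring: I_cm = MR² = (5.17)(0.442)² = 1.01 kg m²; centre at d = 0.357 m, so the parallel axis theorem gives I = 1.01 + (5.17)(0.357)² = 1.6689 kg m².
Solid disk: I_cm = (1/2)MR² = (1/2)(2.92)(0.512)² = 0.38273 kg m²; centre at d = 0.911 m, so the parallel axis theorem gives I = 0.38273 + (2.92)(0.911)² = 2.8061 kg m².
Thin rod: I_cm = (1/12)ML² = (1/12)(2.58)(0.475)² = 0.048509 kg m²; centre at d = 0.792 m, so the parallel axis theorem gives I = 0.048509 + (2.58)(0.792)² = 1.6669 kg m².
Total I = 6.1419 kg m²; total mass M = 10.67 kg.
k = √(I/M) = √(6.1419/10.67) = 0.7587 m.

0.759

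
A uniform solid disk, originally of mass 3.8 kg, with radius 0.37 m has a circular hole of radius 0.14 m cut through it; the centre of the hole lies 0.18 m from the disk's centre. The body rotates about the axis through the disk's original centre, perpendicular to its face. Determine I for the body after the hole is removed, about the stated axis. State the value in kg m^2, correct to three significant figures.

Unpierced body about its centre: I₀ = (1/2)MR² = (1/2)(3.8)(0.37)² = 0.26011 kg m^2.
The removed disk has mass m = M·(r/R)² = (3.8)(0.14/0.37)² = 0.54405 kg (same uniform areal density).
Its moment of inertia about the rotation axis (parallel-axis theorem): I_hole = (1/2)mr² + md² = (1/2)(0.54405)(0.14)² + (0.54405)(0.18)² = 0.022959 kg m^2.
Treating the hole as negative mass, I = I₀ − I_hole = 0.26011 − 0.022959 = 0.23715 kg m^2.

0.237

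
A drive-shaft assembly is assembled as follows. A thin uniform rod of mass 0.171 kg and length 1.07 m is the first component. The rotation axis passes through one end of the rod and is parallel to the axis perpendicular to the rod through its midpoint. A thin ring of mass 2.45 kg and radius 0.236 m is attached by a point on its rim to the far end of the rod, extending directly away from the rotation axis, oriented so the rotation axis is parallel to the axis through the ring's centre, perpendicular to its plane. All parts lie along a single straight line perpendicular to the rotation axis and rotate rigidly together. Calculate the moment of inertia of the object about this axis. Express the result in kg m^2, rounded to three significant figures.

Thin rod: I_cm = (1/12)ML² = (1/12)(0.171)(1.07)² = 0.016315 kg m^2; centre at d = 0.535 m, so the parallel axis theorem gives I = 0.016315 + (0.171)(0.535)² = 0.065259 kg m^2.
Thin ring: I_cm = MR² = (2.45)(0.236)² = 0.13646 kg m^2; centre at d = 0.535 + 0.535 + 0.236 = 1.306 m, so the parallel axis theorem gives I = 0.13646 + (2.45)(1.306)² = 4.3153 kg m^2.
Total I = 0.065259 + 4.3153 = 4.3805 kg m^2.

4.38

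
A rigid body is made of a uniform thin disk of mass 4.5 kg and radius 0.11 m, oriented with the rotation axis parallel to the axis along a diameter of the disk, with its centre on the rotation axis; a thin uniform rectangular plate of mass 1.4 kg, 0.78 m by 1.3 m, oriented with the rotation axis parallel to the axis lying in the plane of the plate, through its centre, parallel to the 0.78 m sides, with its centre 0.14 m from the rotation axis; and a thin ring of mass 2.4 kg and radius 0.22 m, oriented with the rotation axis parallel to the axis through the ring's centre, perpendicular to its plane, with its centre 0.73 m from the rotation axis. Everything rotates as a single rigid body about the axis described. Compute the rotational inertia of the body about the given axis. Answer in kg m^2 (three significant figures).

Thin disk: I_cm = (1/4)MR² = (1/4)(4.5)(0.11)² = 0.013612 kg m^2; axis through the centre, so I = 0.013612 kg m^2.
Rectangular plate: I_cm = (1/12)Mb² = (1/12)(1.4)(1.3)² = 0.19717 kg m^2; centre at d = 0.14 m, so the parallel axis theorem gives I = 0.19717 + (1.4)(0.14)² = 0.22461 kg m^2.
Thin ring: I_cm = MR² = (2.4)(0.22)² = 0.11616 kg m^2; centre at d = 0.73 m, so the parallel axis theorem gives I = 0.11616 + (2.4)(0.73)² = 1.3951 kg m^2.
Total I = 0.013612 + 0.22461 + 1.3951 = 1.6333 kg m^2.

1.63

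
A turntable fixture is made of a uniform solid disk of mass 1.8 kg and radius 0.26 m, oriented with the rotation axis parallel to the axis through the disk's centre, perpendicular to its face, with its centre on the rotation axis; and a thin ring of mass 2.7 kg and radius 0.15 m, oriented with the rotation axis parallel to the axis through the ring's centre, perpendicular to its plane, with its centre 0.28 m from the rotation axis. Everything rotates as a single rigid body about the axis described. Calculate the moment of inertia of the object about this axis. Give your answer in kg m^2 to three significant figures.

Solid disk: I_cm = (1/2)MR² = (1/2)(1.8)(0.26)² = 0.06084 kg m^2; axis through the centre, so I = 0.06084 kg m^2.
Thin ring: I_cm = MR² = (2.7)(0.15)² = 0.06075 kg m^2; centre at d = 0.28 m, so the parallel axis theorem gives I = 0.06075 + (2.7)(0.28)² = 0.27243 kg m^2.
Total I = 0.06084 + 0.27243 = 0.33327 kg m^2.

0.333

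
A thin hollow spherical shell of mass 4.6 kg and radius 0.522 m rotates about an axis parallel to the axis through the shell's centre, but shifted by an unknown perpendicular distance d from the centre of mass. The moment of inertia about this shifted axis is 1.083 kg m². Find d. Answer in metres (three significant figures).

About the centre-of-mass axis, I_cm = (2/3)MR² = (2/3)(4.6)(0.522)² = 0.83562 kg m².
Parallel axis theorem: I = I_cm + Md², so Md² = 1.083 − 0.83562 = 0.24738 kg m².
d = √(0.24738 / 4.6) = 0.2319 m.

0.232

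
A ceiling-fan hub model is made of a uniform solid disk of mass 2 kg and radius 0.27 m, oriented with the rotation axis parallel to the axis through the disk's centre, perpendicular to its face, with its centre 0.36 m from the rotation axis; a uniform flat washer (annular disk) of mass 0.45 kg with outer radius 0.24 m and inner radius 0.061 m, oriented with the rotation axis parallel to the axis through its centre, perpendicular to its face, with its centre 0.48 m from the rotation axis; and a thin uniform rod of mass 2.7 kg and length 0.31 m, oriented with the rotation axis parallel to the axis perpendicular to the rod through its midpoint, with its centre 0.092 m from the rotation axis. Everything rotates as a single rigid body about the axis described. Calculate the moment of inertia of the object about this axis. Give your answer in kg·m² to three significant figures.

Solid disk: I_cm = (1/2)MR² = (1/2)(2)(0.27)² = 0.0729 kg·m²; centre at d = 0.36 m, so the parallel axis theorem gives I = 0.0729 + (2)(0.36)² = 0.3321 kg·m².
Annular disk: I_cm = (1/2)M(R²+r²) = (1/2)(0.45)[(0.24)² + (0.061)²] = 0.013797 kg·m²; centre at d = 0.48 m, so the parallel axis theorem gives I = 0.013797 + (0.45)(0.48)² = 0.11748 kg·m².
Thin rod: I_cm = (1/12)ML² = (1/12)(2.7)(0.31)² = 0.021623 kg·m²; centre at d = 0.092 m, so the parallel axis theorem gives I = 0.021623 + (2.7)(0.092)² = 0.044475 kg·m².
Total I = 0.3321 + 0.11748 + 0.044475 = 0.49405 kg·m².

0.494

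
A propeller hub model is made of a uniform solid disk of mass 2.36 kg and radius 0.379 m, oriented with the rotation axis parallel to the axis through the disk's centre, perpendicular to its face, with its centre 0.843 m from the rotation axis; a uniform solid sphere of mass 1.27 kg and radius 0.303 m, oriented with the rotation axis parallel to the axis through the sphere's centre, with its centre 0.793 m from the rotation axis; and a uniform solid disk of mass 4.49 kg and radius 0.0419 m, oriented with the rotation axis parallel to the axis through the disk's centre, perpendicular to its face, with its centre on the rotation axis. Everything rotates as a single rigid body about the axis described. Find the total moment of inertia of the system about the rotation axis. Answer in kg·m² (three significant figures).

2.70

Solid disk: I_cm = (1/2)MR² = (1/2)(2.36)(0.379)² = 0.1695 kg·m²; centre at d = 0.843 m, so the parallel axis theorem gives I = 0.1695 + (2.36)(0.843)² = 1.8466 kg·m².
Solid sphere: I_cm = (2/5)MR² = (2/5)(1.27)(0.303)² = 0.046639 kg·m²; centre at d = 0.793 m, so the parallel axis theorem gives I = 0.046639 + (1.27)(0.793)² = 0.84528 kg·m².
Solid disk: I_cm = (1/2)MR² = (1/2)(4.49)(0.0419)² = 0.0039413 kg·m²; axis through the centre, so I = 0.0039413 kg·m².
Total I = 1.8466 + 0.84528 + 0.0039413 = 2.6958 kg·m².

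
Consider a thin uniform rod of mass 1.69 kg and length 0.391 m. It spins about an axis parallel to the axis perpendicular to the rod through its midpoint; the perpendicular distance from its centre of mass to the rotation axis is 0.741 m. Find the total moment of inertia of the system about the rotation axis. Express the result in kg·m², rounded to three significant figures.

0.949

I_cm = (1/12)ML² = (1/12)(1.69)(0.391)² = 0.021531 kg·m²; centre at d = 0.741 m, so I = I_cm + Md² gives I = 0.021531 + (1.69)(0.741)² = 0.94948 kg·m².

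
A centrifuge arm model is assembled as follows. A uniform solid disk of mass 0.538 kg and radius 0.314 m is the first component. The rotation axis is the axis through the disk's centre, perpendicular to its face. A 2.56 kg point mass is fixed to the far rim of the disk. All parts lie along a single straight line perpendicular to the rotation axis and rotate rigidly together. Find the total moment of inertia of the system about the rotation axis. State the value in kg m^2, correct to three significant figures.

0.279

Solid disk: I_cm = (1/2)MR² = (1/2)(0.538)(0.314)² = 0.026522 kg m^2; axis through the centre, so I = 0.026522 kg m^2.
Point mass: I_cm = 0; centre at d = 0.314 m, so the parallel axis theorem gives I = 0 + (2.56)(0.314)² = 0.25241 kg m^2.
Total I = 0.026522 + 0.25241 = 0.27893 kg m^2.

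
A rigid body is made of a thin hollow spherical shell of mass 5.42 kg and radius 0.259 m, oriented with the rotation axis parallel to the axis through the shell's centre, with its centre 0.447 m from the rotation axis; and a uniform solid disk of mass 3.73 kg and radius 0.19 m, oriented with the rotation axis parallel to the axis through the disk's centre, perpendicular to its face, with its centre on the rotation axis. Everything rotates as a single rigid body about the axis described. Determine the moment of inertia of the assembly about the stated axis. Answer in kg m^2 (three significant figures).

1.39

Spherical shell: I_cm = (2/3)MR² = (2/3)(5.42)(0.259)² = 0.24239 kg m^2; centre at d = 0.447 m, so the parallel axis theorem gives I = 0.24239 + (5.42)(0.447)² = 1.3254 kg m^2.
Solid disk: I_cm = (1/2)MR² = (1/2)(3.73)(0.19)² = 0.067326 kg m^2; axis through the centre, so I = 0.067326 kg m^2.
Total I = 1.3254 + 0.067326 = 1.3927 kg m^2.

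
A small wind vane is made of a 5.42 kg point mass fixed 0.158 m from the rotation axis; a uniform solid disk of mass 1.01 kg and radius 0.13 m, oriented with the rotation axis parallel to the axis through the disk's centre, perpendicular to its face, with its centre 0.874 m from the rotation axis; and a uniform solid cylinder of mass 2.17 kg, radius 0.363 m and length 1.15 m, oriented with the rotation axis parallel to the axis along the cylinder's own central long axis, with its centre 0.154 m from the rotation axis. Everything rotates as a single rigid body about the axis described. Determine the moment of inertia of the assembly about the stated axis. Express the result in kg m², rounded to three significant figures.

1.11

Point mass: I_cm = 0; centre at d = 0.158 m, so the parallel axis theorem gives I = 0 + (5.42)(0.158)² = 0.1353 kg m².
Solid disk: I_cm = (1/2)MR² = (1/2)(1.01)(0.13)² = 0.0085345 kg m²; centre at d = 0.874 m, so the parallel axis theorem gives I = 0.0085345 + (1.01)(0.874)² = 0.78005 kg m².
Solid cylinder: I_cm = (1/2)MR² = (1/2)(2.17)(0.363)² = 0.14297 kg m²; centre at d = 0.154 m, so the parallel axis theorem gives I = 0.14297 + (2.17)(0.154)² = 0.19443 kg m².
Total I = 0.1353 + 0.78005 + 0.19443 = 1.1098 kg m².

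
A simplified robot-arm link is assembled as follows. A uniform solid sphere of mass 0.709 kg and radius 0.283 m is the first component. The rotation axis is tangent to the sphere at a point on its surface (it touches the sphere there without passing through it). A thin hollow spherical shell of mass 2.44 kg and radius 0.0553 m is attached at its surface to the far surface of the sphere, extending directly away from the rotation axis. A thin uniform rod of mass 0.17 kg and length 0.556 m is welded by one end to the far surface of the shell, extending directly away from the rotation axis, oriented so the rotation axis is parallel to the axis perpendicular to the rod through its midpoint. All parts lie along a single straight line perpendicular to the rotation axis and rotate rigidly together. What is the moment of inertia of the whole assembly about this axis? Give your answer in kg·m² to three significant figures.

Solid sphere: I_cm = (2/5)MR² = (2/5)(0.709)(0.283)² = 0.022713 kg·m²; centre at d = 0.283 m, so I = I_cm + Md² gives I = 0.022713 + (0.709)(0.283)² = 0.079496 kg·m².
Spherical shell: I_cm = (2/3)MR² = (2/3)(2.44)(0.0553)² = 0.0049745 kg·m²; centre at d = 0.283 + 0.283 + 0.0553 = 0.6213 m, so I = I_cm + Md² gives I = 0.0049745 + (2.44)(0.6213)² = 0.94685 kg·m².
Thin rod: I_cm = (1/12)ML² = (1/12)(0.17)(0.556)² = 0.0043794 kg·m²; centre at d = 0.283 + 0.283 + 0.0553 + 0.0553 + 0.278 = 0.9546 m, so I = I_cm + Md² gives I = 0.0043794 + (0.17)(0.9546)² = 0.15929 kg·m².
Total I = 0.079496 + 0.94685 + 0.15929 = 1.1856 kg·m².

1.19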